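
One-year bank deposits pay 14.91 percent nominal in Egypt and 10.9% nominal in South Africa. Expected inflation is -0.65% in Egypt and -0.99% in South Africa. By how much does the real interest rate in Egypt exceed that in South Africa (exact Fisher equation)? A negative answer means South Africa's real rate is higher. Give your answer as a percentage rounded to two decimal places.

Egypt: (1 + 0.1491)/(1 − 0.0065) − 1 = 15.6618%
South Africa: (1 + 0.1090)/(1 − 0.0099) − 1 = 12.0089%
Differential = 15.6618% − 12.0089% = 3.6529% → 3.65%.

3.65%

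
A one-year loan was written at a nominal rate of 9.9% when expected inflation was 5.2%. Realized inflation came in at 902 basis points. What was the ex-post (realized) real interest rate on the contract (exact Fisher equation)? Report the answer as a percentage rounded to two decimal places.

0.81%

Ex-post: (1 + 0.0990)/(1 + 0.0902) − 1 = 0.8072%
So the realized real rate is 0.81%.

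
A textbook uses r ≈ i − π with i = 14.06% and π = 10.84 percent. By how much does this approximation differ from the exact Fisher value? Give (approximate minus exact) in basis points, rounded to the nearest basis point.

31 basis points

Approximate: r ≈ 14.060% − 10.840% = 3.2200%
Exact: (1 + 0.1406)/(1 + 0.1084) − 1 = 2.9051%
Error = 3.2200% − 2.9051% = 0.3149% → 31 basis points.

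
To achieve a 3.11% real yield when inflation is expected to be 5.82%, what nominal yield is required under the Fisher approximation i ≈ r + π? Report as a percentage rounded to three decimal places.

8.930%

i ≈ r + π = 3.11% + 5.82% = 8.930%.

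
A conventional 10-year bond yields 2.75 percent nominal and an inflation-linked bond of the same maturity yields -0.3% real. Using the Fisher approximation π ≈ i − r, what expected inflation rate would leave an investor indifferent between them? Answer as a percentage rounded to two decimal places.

π ≈ i − r = 2.75% − (-0.3%) → 3.05%.

3.05%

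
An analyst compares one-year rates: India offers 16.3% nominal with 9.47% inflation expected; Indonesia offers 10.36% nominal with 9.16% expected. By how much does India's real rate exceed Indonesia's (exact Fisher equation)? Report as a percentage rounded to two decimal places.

India: (1 + 0.1630)/(1 + 0.0947) − 1 = 6.2392%
Indonesia: (1 + 0.1036)/(1 + 0.0916) − 1 = 1.0993%
Differential = 6.2392% − 1.0993% = 5.1398% → 5.14%.

5.14%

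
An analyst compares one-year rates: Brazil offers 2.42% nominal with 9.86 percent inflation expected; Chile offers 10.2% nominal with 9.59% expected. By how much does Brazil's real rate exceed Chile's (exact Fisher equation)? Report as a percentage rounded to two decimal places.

-7.33%

Brazil: (1 + 0.0242)/(1 + 0.0986) − 1 = -6.7723%
Chile: (1 + 0.1020)/(1 + 0.0959) − 1 = 0.5566%
Differential = -6.7723% − 0.5566% = -7.3289% → -7.33%.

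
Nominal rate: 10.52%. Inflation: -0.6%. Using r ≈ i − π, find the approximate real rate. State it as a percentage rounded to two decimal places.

11.12%

r ≈ i − π = 10.52% − (-0.6%) = 11.12%.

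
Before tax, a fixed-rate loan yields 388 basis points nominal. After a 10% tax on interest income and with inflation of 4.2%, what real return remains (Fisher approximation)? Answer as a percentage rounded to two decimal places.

After-tax nominal return = 3.88% × (1 − 0.1) = 3.4920%.
r ≈ 3.4920% − 4.2% → -0.71%.

-0.71%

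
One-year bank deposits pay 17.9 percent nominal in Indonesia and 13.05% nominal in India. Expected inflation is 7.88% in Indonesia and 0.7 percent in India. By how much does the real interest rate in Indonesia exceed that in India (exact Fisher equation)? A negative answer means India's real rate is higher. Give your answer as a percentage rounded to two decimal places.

-2.98%

Indonesia: (1 + 0.1790)/(1 + 0.0788) − 1 = 9.2881%
India: (1 + 0.1305)/(1 + 0.0070) − 1 = 12.2642%
Differential = 9.2881% − 12.2642% = -2.9761% → -2.98%.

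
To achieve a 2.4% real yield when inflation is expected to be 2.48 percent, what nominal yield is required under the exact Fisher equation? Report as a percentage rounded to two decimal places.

4.94%

(1 + i) = (1 + r)(1 + π) = 1.02400 × 1.02480 = 1.0493952
i = 1.0493952 − 1, so the required nominal rate is 4.94%.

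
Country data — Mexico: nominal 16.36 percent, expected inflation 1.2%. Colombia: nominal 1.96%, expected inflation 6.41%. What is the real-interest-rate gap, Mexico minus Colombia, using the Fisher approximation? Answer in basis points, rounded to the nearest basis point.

Mexico: 16.36% − 1.2% = 15.160%
Colombia: 1.96% − 6.41% = -4.450%
Differential = 19.610% → 1961 basis points.

1961 basis points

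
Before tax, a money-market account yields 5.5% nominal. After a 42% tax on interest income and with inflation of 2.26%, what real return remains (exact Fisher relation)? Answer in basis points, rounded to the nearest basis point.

After-tax nominal return = 5.5% × (1 − 0.42) = 3.1900%.
1 + r = 1.03190 / 1.02260 = 1.009094
After-tax real rate = 1.009094 − 1 → 91 basis points.

91 basis points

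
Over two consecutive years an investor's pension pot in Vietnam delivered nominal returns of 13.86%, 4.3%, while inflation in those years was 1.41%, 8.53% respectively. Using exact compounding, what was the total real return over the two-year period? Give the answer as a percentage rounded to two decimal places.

7.90%

Compound the nominal returns: 1.1386 × 1.0430 = 1.187560.
Compound inflation: 1.0141 × 1.0853 = 1.100603.
Deflate: 1.187560 / 1.100603 = 1.079009.
Total real return = 1.079009 − 1 → 7.90%.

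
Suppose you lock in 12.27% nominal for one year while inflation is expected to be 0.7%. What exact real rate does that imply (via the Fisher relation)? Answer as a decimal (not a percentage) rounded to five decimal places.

By the Fisher relation, 1 + r = (1 + i)/(1 + π).
1 + r = 1.12270 / 1.00700 = 1.114896
r = 1.114896 − 1 = 11.4896%, i.e. 0.11490.

0.11490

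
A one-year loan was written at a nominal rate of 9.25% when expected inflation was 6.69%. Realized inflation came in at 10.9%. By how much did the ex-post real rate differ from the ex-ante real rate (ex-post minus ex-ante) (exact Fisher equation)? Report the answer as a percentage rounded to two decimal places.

-3.89%

Ex-ante: (1 + 0.0925)/(1 + 0.0669) − 1 = 2.3995%
Ex-post: (1 + 0.0925)/(1 + 0.1090) − 1 = -1.4878%
Difference (ex-post − ex-ante) = -3.8873% → -3.89%.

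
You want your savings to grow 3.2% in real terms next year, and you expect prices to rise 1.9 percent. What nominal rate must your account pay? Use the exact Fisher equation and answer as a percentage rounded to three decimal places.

5.161%

(1 + i) = (1 + r)(1 + π) = 1.03200 × 1.01900 = 1.051608
i = 1.051608 − 1, so the required nominal rate is 5.161%.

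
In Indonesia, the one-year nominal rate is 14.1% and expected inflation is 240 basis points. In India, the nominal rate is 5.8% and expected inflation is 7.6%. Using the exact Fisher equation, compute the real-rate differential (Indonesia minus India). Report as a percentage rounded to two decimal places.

13.10%

Indonesia: (1 + 0.1410)/(1 + 0.0240) − 1 = 11.4258%
India: (1 + 0.0580)/(1 + 0.0760) − 1 = -1.6729%
Differential = 11.4258% − (-1.6729%) = 13.0986% → 13.10%.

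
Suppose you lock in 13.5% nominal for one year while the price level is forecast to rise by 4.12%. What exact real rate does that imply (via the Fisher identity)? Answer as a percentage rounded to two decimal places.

1 + r = 1.13500 / 1.04120 = 1.090088
r = 1.090088 − 1 = 9.0088%, i.e. 9.01%.

9.01%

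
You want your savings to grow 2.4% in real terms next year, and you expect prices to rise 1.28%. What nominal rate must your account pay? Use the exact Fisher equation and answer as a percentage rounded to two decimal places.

(1 + i) = (1 + r)(1 + π) = 1.02400 × 1.01280 = 1.0371072
i = 1.0371072 − 1, so the required nominal rate is 3.71%.

3.71%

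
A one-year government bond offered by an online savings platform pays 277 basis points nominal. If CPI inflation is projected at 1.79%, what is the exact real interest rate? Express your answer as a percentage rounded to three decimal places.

By the Fisher equation, 1 + r = (1 + i)/(1 + π).
1 + r = 1.02770 / 1.01790 = 1.009628
r = 1.009628 − 1 = 0.9628%, i.e. 0.963%.

0.963%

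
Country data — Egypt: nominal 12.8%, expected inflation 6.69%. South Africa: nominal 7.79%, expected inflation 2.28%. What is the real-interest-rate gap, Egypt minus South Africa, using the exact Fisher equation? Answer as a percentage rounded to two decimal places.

0.34%

Egypt: (1 + 0.1280)/(1 + 0.0669) − 1 = 5.7269%
South Africa: (1 + 0.0779)/(1 + 0.0228) − 1 = 5.3872%
Differential = 5.7269% − 5.3872% = 0.3397% → 0.34%.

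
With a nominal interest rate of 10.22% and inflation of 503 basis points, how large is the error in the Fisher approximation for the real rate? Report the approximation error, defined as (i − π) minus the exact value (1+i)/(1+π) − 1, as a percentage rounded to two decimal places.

0.25%

Approximate: r ≈ 10.220% − 5.030% = 5.1900%
Exact: (1 + 0.1022)/(1 + 0.0503) − 1 = 4.9414%
Error = 5.1900% − 4.9414% = 0.2486% → 0.25%.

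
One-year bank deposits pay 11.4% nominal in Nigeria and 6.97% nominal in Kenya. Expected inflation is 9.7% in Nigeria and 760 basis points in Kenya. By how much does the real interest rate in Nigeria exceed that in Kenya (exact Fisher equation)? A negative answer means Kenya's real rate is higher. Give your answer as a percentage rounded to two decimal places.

Nigeria: (1 + 0.1140)/(1 + 0.0970) − 1 = 1.5497%
Kenya: (1 + 0.0697)/(1 + 0.0760) − 1 = -0.5855%
Differential = 1.5497% − (-0.5855%) = 2.1352% → 2.14%.

2.14%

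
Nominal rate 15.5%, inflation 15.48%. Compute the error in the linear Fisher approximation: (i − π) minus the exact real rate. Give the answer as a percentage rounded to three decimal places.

0.003%

Approximate: r ≈ 15.500% − 15.480% = 0.0200%
Exact: (1 + 0.1550)/(1 + 0.1548) − 1 = 0.0173%
Error = 0.0200% − 0.0173% = 0.0027% → 0.003%.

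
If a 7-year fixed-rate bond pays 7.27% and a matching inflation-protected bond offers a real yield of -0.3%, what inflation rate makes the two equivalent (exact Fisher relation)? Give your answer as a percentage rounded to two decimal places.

(1 + π) = (1 + i)/(1 + r) = 1.07270 / 0.99700 = 1.075928
Break-even inflation = 1.075928 − 1 → 7.59%.

7.59%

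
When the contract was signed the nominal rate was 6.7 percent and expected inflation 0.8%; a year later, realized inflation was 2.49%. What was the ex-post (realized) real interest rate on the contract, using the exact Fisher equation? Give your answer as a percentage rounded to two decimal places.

Ex-post: (1 + 0.0670)/(1 + 0.0249) − 1 = 4.1077%
So the realized real rate is 4.11%.

4.11%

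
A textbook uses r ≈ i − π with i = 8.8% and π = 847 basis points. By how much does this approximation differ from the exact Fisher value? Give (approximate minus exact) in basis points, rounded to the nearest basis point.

3 basis points

Approximate: r ≈ 8.800% − 8.470% = 0.3300%
Exact: (1 + 0.0880)/(1 + 0.0847) − 1 = 0.3042%
Error = 0.3300% − 0.3042% = 0.0258% → 3 basis points.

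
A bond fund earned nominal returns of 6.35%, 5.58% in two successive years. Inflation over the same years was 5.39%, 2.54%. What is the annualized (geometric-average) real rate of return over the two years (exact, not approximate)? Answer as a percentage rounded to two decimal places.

1.93%

Nominal growth factor = 1.0635 × 1.0558 = 1.12284330
Price-level growth factor = 1.0539 × 1.0254 = 1.08066906
Real growth factor = 1.12284330 / 1.08066906 = 1.03902605
Annualized real rate = 1.03902605^(1/2) − 1 = 1.9326% → 1.93%.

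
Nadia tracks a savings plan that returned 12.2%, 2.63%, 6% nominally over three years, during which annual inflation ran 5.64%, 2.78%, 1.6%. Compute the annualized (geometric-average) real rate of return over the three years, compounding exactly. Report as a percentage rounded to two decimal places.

Nominal growth factor = 1.1220 × 1.0263 × 1.0600 = 1.22059912
Price-level growth factor = 1.0564 × 1.0278 × 1.0160 = 1.10314021
Real growth factor = 1.22059912 / 1.10314021 = 1.10647686
Annualized real rate = 1.10647686^(1/3) − 1 = 3.4302% → 3.43%.

3.43%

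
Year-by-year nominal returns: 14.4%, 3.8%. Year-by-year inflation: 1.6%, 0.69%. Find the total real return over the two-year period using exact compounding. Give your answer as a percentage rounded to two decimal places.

Compound the nominal returns: 1.1440 × 1.0380 = 1.187472.
Compound inflation: 1.0160 × 1.0069 = 1.023010.
Deflate: 1.187472 / 1.023010 = 1.160762.
Total real return = 1.160762 − 1 → 16.08%.

16.08%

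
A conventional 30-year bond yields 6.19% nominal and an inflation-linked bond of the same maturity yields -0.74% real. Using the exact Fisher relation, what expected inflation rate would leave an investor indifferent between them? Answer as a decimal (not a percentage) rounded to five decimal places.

(1 + π) = (1 + i)/(1 + r) = 1.06190 / 0.99260 = 1.069817
Break-even inflation = 1.069817 − 1 → 0.06982.

0.06982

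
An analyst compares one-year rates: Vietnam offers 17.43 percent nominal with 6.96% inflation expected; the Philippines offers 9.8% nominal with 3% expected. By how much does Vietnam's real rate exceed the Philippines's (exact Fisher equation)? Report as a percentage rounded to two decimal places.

Vietnam: (1 + 0.1743)/(1 + 0.0696) − 1 = 9.7887%
The Philippines: (1 + 0.0980)/(1 + 0.0300) − 1 = 6.6019%
Differential = 9.7887% − 6.6019% = 3.1868% → 3.19%.

3.19%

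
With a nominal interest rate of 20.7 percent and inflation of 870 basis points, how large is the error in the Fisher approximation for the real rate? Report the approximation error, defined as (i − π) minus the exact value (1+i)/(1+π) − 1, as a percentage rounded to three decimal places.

Approximate: r ≈ 20.700% − 8.700% = 12.0000%
Exact: (1 + 0.2070)/(1 + 0.0870) − 1 = 11.0396%
Error = 12.0000% − 11.0396% = 0.9604% → 0.960%.

0.960%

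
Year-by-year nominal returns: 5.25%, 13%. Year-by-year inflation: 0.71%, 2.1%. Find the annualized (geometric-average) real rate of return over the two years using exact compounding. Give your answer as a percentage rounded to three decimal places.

Nominal growth factor = 1.0525 × 1.1300 = 1.18932500
Price-level growth factor = 1.0071 × 1.0210 = 1.02824910
Real growth factor = 1.18932500 / 1.02824910 = 1.15665066
Annualized real rate = 1.15665066^(1/2) − 1 = 7.5477% → 7.548%.

7.548%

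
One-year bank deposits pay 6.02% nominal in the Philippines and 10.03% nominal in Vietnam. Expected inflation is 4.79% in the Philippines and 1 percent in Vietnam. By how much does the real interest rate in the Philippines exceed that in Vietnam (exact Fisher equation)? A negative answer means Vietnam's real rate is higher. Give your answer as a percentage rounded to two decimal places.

-7.77%

The Philippines: (1 + 0.0602)/(1 + 0.0479) − 1 = 1.1738%
Vietnam: (1 + 0.1003)/(1 + 0.0100) − 1 = 8.9406%
Differential = 1.1738% − 8.9406% = -7.7668% → -7.77%.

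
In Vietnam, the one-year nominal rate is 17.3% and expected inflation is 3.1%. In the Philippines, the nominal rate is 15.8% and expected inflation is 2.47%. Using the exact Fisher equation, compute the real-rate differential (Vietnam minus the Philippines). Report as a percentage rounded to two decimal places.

Vietnam: (1 + 0.1730)/(1 + 0.0310) − 1 = 13.7730%
The Philippines: (1 + 0.1580)/(1 + 0.0247) − 1 = 13.0087%
Differential = 13.7730% − 13.0087% = 0.7644% → 0.76%.

0.76%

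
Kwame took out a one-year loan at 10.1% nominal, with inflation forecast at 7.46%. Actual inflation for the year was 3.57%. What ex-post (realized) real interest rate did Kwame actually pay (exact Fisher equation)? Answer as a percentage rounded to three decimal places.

Ex-post: (1 + 0.1010)/(1 + 0.0357) − 1 = 6.3049%
So the realized real rate is 6.305%.

6.305%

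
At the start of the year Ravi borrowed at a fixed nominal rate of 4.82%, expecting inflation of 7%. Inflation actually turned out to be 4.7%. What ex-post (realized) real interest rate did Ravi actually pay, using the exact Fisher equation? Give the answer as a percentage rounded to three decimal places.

0.115%

Ex-post: (1 + 0.0482)/(1 + 0.0470) − 1 = 0.1146%
So the realized real rate is 0.115%.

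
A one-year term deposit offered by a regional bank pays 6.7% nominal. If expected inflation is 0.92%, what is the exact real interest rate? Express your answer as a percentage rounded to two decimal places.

1 + r = 1.06700 / 1.00920 = 1.057273
r = 1.057273 − 1 = 5.7273%, i.e. 5.73%.

5.73%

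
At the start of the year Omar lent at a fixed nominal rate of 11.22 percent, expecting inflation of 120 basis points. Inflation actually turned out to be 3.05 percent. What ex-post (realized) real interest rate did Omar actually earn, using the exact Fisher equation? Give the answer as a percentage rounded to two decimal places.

7.93%

Ex-post: (1 + 0.1122)/(1 + 0.0305) − 1 = 7.9282%
So the realized real rate is 7.93%.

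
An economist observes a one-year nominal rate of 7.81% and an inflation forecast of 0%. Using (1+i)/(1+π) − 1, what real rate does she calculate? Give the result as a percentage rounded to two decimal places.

By the Fisher relation, 1 + r = (1 + i)/(1 + π).
1 + r = 1.07810 / 1.00000 = 1.078100
r = 1.078100 − 1 = 7.8100%, i.e. 7.81%.

7.81%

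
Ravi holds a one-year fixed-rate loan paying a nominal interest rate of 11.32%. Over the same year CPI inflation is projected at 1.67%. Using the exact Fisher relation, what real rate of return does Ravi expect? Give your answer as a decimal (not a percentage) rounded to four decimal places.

By the Fisher relation, 1 + r = (1 + i)/(1 + π).
1 + r = 1.11320 / 1.01670 = 1.094915
r = 1.094915 − 1 = 9.4915%, i.e. 0.0949.

0.0949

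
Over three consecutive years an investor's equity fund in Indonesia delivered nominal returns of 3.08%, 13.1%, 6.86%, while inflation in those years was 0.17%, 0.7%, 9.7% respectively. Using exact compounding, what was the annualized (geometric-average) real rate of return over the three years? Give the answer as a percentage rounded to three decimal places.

4.030%

Compound the nominal returns: 1.0308 × 1.1310 × 1.0686 = 1.24581107.
Compound inflation: 1.0017 × 1.0070 × 1.0970 = 1.10655695.
Deflate: 1.24581107 / 1.10655695 = 1.12584451.
Annualized real rate = 1.12584451^(1/3) − 1 = 4.0302% → 4.030%.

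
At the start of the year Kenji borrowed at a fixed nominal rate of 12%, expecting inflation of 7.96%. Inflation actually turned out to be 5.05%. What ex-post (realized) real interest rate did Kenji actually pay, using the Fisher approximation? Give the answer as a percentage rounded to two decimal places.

6.95%

Ex-post: 12% − 5.05% = 6.950%
So the realized real rate is 6.95%.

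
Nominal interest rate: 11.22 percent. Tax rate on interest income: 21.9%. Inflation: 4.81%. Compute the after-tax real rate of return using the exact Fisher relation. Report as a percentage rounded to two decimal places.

3.77%

After-tax nominal return = 11.22% × (1 − 0.219) = 8.76282%.
1 + r = 1.0876282 / 1.04810 = 1.037714
After-tax real rate = 1.037714 − 1 → 3.77%.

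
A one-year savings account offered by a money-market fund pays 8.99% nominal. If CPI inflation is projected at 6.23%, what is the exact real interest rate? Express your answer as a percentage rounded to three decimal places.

By the Fisher relation, 1 + r = (1 + i)/(1 + π).
1 + r = 1.08990 / 1.06230 = 1.025981
r = 1.025981 − 1 = 2.5981%, i.e. 2.598%.

2.598%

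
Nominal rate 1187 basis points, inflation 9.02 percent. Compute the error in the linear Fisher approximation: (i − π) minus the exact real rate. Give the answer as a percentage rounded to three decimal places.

Approximate: r ≈ 11.870% − 9.020% = 2.8500%
Exact: (1 + 0.1187)/(1 + 0.0902) − 1 = 2.6142%
Error = 2.8500% − 2.6142% = 0.2358% → 0.236%.

0.236%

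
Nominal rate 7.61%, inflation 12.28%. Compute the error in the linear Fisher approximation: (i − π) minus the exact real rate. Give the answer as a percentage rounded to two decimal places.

Approximate: r ≈ 7.610% − 12.280% = -4.6700%
Exact: (1 + 0.0761)/(1 + 0.1228) − 1 = -4.1592%
Error = -4.6700% − (-4.1592%) = -0.5108% → -0.51%.

-0.51%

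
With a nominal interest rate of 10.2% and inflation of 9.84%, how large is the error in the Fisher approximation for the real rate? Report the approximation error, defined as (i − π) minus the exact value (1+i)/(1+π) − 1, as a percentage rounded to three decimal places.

Approximate: r ≈ 10.200% − 9.840% = 0.3600%
Exact: (1 + 0.1020)/(1 + 0.0984) − 1 = 0.3277%
Error = 0.3600% − 0.3277% = 0.0323% → 0.032%.

0.032%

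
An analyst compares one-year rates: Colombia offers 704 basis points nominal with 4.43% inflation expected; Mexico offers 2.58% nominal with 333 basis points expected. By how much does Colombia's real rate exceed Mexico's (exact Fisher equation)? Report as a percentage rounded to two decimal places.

3.23%

Colombia: (1 + 0.0704)/(1 + 0.0443) − 1 = 2.4993%
Mexico: (1 + 0.0258)/(1 + 0.0333) − 1 = -0.7258%
Differential = 2.4993% − (-0.7258%) = 3.2251% → 3.23%.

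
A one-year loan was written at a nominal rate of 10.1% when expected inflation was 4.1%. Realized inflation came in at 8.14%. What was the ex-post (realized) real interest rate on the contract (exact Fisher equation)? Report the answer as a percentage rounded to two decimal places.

Ex-post: (1 + 0.1010)/(1 + 0.0814) − 1 = 1.8125%
So the realized real rate is 1.81%.

1.81%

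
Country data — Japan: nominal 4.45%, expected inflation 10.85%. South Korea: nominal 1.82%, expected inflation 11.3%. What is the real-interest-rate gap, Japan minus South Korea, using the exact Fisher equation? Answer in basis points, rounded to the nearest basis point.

Japan: (1 + 0.0445)/(1 + 0.1085) − 1 = -5.7736%
South Korea: (1 + 0.0182)/(1 + 0.1130) − 1 = -8.5175%
Differential = -5.7736% − (-8.5175%) = 2.7440% → 274 basis points.

274 basis points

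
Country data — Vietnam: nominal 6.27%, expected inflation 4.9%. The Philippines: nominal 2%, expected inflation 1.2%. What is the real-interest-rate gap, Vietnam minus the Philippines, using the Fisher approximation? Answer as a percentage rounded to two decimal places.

Vietnam: 6.27% − 4.9% = 1.370%
The Philippines: 2% − 1.2% = 0.800%
Differential = 0.570% → 0.57%.

0.57%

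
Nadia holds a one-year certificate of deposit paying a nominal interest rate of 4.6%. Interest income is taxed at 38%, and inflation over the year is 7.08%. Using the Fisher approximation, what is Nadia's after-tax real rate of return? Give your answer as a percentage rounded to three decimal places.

After-tax nominal return = 4.6% × (1 − 0.38) = 2.8520%.
r ≈ 2.8520% − 7.08% → -4.228%.

-4.228%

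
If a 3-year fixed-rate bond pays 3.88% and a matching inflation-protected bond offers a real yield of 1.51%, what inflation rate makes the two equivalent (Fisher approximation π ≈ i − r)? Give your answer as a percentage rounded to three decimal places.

2.370%

π ≈ i − r = 3.88% − 1.51% → 2.370%.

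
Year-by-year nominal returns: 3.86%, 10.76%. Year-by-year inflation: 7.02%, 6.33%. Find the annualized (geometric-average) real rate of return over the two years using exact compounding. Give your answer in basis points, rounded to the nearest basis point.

Nominal growth factor = 1.0386 × 1.1076 = 1.15035336
Price-level growth factor = 1.0702 × 1.0633 = 1.13794366
Real growth factor = 1.15035336 / 1.13794366 = 1.01090537
Annualized real rate = 1.01090537^(1/2) − 1 = 0.5438% → 54 basis points.

54 basis points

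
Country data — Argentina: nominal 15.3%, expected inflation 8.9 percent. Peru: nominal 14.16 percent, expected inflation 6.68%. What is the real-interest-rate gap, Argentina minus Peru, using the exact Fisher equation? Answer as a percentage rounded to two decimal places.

-1.13%

Argentina: (1 + 0.1530)/(1 + 0.0890) − 1 = 5.8770%
Peru: (1 + 0.1416)/(1 + 0.0668) − 1 = 7.0116%
Differential = 5.8770% − 7.0116% = -1.1347% → -1.13%.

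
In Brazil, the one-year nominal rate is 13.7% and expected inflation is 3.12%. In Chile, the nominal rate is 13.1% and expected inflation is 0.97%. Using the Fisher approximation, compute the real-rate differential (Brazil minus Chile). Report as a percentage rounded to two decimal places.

Brazil: 13.7% − 3.12% = 10.580%
Chile: 13.1% − 0.97% = 12.130%
Differential = -1.550% → -1.55%.

-1.55%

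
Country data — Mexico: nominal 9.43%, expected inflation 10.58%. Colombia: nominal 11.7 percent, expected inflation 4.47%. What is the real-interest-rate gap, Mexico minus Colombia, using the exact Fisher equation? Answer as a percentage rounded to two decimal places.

Mexico: (1 + 0.0943)/(1 + 0.1058) − 1 = -1.0400%
Colombia: (1 + 0.1170)/(1 + 0.0447) − 1 = 6.9206%
Differential = -1.0400% − 6.9206% = -7.9606% → -7.96%.

-7.96%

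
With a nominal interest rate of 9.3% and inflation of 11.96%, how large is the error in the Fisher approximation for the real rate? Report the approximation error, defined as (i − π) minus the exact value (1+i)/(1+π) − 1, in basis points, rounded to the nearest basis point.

-28 basis points

Approximate: r ≈ 9.300% − 11.960% = -2.6600%
Exact: (1 + 0.0930)/(1 + 0.1196) − 1 = -2.3758%
Error = -2.6600% − (-2.3758%) = -0.2842% → -28 basis points.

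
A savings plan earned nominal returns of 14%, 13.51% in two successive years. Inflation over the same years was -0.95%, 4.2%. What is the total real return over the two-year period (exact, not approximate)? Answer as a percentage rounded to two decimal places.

25.38%

Nominal growth factor = 1.1400 × 1.1351 = 1.294014
Price-level growth factor = 0.9905 × 1.0420 = 1.032101
Real growth factor = 1.294014 / 1.032101 = 1.253767
Total real return = 1.253767 − 1 → 25.38%.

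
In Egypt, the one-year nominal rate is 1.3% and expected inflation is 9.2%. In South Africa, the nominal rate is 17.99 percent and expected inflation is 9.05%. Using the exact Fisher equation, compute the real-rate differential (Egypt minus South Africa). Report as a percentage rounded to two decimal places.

Egypt: (1 + 0.0130)/(1 + 0.0920) − 1 = -7.2344%
South Africa: (1 + 0.1799)/(1 + 0.0905) − 1 = 8.1981%
Differential = -7.2344% − 8.1981% = -15.4325% → -15.43%.

-15.43%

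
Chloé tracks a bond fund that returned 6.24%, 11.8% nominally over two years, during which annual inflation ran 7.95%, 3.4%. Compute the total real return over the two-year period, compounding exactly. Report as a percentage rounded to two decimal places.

Nominal growth factor = 1.0624 × 1.1180 = 1.187763
Price-level growth factor = 1.0795 × 1.0340 = 1.116203
Real growth factor = 1.187763 / 1.116203 = 1.064110
Total real return = 1.064110 − 1 → 6.41%.

6.41%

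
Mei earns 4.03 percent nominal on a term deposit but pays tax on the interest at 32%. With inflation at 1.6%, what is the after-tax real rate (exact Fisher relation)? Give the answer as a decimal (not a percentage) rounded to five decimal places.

After-tax nominal return = 4.03% × (1 − 0.32) = 2.7404%.
1 + r = 1.027404 / 1.01600 = 1.011224
After-tax real rate = 1.011224 − 1 → 0.01122.

0.01122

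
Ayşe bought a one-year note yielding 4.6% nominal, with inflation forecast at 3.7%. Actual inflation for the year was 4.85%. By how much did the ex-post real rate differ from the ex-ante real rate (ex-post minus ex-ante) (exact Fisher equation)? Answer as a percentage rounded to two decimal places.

Ex-ante: (1 + 0.0460)/(1 + 0.0370) − 1 = 0.8679%
Ex-post: (1 + 0.0460)/(1 + 0.0485) − 1 = -0.2384%
Difference (ex-post − ex-ante) = -1.1063% → -1.11%.

-1.11%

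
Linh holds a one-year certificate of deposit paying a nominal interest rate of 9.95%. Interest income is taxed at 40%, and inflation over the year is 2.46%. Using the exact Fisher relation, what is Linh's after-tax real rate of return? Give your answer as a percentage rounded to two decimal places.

After-tax nominal return = 9.95% × (1 − 0.4) = 5.9700%.
1 + r = 1.05970 / 1.02460 = 1.034257
After-tax real rate = 1.034257 − 1 → 3.43%.

3.43%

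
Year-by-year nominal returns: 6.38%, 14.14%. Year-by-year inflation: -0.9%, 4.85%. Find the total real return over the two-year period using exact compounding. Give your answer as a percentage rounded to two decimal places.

Compound the nominal returns: 1.0638 × 1.1414 = 1.214221.
Compound inflation: 0.9910 × 1.0485 = 1.039064.
Deflate: 1.214221 / 1.039064 = 1.168573.
Total real return = 1.168573 − 1 → 16.86%.

16.86%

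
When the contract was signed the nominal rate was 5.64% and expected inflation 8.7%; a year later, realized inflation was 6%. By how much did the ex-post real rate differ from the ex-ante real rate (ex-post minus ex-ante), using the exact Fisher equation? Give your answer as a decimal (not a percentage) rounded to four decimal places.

Ex-ante: (1 + 0.0564)/(1 + 0.0870) − 1 = -2.8151%
Ex-post: (1 + 0.0564)/(1 + 0.0600) − 1 = -0.3396%
Difference (ex-post − ex-ante) = 2.4755% → 0.0248.

0.0248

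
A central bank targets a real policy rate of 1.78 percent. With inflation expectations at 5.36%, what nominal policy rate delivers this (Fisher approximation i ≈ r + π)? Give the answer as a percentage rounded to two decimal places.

i ≈ r + π = 1.78% + 5.36% = 7.14%.

7.14%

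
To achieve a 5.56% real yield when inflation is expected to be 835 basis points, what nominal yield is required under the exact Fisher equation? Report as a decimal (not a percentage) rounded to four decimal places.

(1 + i) = (1 + r)(1 + π) = 1.05560 × 1.08350 = 1.1437426
i = 1.1437426 − 1, so the required nominal rate is 0.1437.

0.1437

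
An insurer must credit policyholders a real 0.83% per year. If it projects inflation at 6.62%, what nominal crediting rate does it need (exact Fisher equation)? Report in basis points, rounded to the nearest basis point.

750 basis points

(1 + i) = (1 + r)(1 + π) = 1.00830 × 1.06620 = 1.07504946
i = 1.07504946 − 1, so the required nominal rate is 750 basis points.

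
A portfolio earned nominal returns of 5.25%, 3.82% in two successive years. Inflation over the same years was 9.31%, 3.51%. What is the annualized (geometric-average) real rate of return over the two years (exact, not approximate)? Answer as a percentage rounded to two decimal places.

Nominal growth factor = 1.0525 × 1.0382 = 1.09270550
Price-level growth factor = 1.0931 × 1.0351 = 1.13146781
Real growth factor = 1.09270550 / 1.13146781 = 0.96574157
Annualized real rate = 0.96574157^(1/2) − 1 = -1.7278% → -1.73%.

-1.73%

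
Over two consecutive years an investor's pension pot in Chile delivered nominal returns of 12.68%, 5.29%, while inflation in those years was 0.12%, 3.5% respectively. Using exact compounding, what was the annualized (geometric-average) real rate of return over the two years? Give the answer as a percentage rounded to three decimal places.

7.001%

Nominal growth factor = 1.1268 × 1.0529 = 1.18640772
Price-level growth factor = 1.0012 × 1.0350 = 1.03624200
Real growth factor = 1.18640772 / 1.03624200 = 1.14491376
Annualized real rate = 1.14491376^(1/2) − 1 = 7.0006% → 7.001%.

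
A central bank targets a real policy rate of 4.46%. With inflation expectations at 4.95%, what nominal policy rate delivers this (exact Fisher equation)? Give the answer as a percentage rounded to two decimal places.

9.63%

(1 + i) = (1 + r)(1 + π) = 1.04460 × 1.04950 = 1.0963077
i = 1.0963077 − 1, so the required nominal rate is 9.63%.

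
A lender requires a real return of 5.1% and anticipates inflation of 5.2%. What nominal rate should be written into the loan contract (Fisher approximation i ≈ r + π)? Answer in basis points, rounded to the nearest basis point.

i ≈ r + π = 5.1% + 5.2% = 1030 basis points.

1030 basis points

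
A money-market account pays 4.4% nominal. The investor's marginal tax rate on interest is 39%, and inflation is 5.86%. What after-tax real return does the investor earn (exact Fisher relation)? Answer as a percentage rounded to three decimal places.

-3.000%

After-tax nominal return = 4.4% × (1 − 0.39) = 2.6840%.
1 + r = 1.02684 / 1.05860 = 0.969998
After-tax real rate = 0.969998 − 1 → -3.000%.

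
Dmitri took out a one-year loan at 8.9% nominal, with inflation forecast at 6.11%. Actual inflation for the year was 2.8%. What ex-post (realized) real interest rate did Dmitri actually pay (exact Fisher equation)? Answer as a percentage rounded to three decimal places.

5.934%

Ex-post: (1 + 0.0890)/(1 + 0.0280) − 1 = 5.9339%
So the realized real rate is 5.934%.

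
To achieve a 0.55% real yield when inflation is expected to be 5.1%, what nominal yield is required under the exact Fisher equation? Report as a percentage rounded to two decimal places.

5.68%

(1 + i) = (1 + r)(1 + π) = 1.00550 × 1.05100 = 1.0567805
i = 1.0567805 − 1, so the required nominal rate is 5.68%.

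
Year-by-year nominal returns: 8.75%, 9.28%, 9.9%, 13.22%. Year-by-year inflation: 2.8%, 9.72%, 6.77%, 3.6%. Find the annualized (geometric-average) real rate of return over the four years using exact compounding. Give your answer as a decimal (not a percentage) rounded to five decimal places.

0.04340

Compound the nominal returns: 1.0875 × 1.0928 × 1.0990 × 1.1322 = 1.47873651.
Compound inflation: 1.0280 × 1.0972 × 1.0677 × 1.0360 = 1.24763604.
Deflate: 1.47873651 / 1.24763604 = 1.18523068.
Annualized real rate = 1.18523068^(1/4) − 1 = 4.3400% → 0.04340.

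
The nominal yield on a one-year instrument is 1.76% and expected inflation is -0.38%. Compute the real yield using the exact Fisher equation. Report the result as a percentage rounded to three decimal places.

2.148%

By the Fisher identity, 1 + r = (1 + i)/(1 + π).
1 + r = 1.01760 / 0.99620 = 1.021482
r = 1.021482 − 1 = 2.1482%, i.e. 2.148%.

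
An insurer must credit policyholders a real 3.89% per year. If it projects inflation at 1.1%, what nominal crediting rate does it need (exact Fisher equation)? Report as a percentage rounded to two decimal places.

(1 + i) = (1 + r)(1 + π) = 1.03890 × 1.01100 = 1.0503279
i = 1.0503279 − 1, so the required nominal rate is 5.03%.

5.03%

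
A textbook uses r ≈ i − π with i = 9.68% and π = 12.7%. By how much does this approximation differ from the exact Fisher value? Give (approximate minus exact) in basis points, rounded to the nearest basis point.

Approximate: r ≈ 9.680% − 12.700% = -3.0200%
Exact: (1 + 0.0968)/(1 + 0.1270) − 1 = -2.6797%
Error = -3.0200% − (-2.6797%) = -0.3403% → -34 basis points.

-34 basis points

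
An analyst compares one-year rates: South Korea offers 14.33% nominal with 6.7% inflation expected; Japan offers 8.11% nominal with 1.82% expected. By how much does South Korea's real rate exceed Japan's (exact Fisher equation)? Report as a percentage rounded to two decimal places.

0.97%

South Korea: (1 + 0.1433)/(1 + 0.0670) − 1 = 7.1509%
Japan: (1 + 0.0811)/(1 + 0.0182) − 1 = 6.1776%
Differential = 7.1509% − 6.1776% = 0.9733% → 0.97%.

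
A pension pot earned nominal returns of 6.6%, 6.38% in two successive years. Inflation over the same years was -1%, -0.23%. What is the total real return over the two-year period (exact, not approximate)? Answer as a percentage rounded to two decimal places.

Nominal growth factor = 1.0660 × 1.0638 = 1.134011
Price-level growth factor = 0.9900 × 0.9977 = 0.987723
Real growth factor = 1.134011 / 0.987723 = 1.148106
Total real return = 1.148106 − 1 → 14.81%.

14.81%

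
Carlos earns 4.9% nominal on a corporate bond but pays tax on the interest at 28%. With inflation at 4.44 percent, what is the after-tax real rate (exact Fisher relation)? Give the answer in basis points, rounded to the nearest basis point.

After-tax nominal return = 4.9% × (1 − 0.28) = 3.5280%.
1 + r = 1.03528 / 1.04440 = 0.991268
After-tax real rate = 0.991268 − 1 → -87 basis points.

-87 basis points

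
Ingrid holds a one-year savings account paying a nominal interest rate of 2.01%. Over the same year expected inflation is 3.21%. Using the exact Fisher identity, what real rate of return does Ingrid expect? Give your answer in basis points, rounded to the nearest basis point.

-116 basis points

By the Fisher identity, 1 + r = (1 + i)/(1 + π).
1 + r = 1.02010 / 1.03210 = 0.988373
r = 0.988373 − 1 = -1.1627%, i.e. -116 basis points.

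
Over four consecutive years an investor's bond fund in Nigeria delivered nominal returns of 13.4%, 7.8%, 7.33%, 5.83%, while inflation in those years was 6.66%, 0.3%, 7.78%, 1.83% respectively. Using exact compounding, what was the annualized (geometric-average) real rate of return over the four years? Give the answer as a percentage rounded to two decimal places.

4.28%

Compound the nominal returns: 1.1340 × 1.0780 × 1.0733 × 1.0583 = 1.38855070.
Compound inflation: 1.0666 × 1.0030 × 1.0778 × 1.0183 = 1.17413068.
Deflate: 1.38855070 / 1.17413068 = 1.18262023.
Annualized real rate = 1.18262023^(1/4) − 1 = 4.2825% → 4.28%.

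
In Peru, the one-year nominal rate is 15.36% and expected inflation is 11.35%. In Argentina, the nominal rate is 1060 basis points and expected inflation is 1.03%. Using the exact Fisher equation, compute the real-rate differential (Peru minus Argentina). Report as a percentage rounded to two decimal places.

Peru: (1 + 0.1536)/(1 + 0.1135) − 1 = 3.6013%
Argentina: (1 + 0.1060)/(1 + 0.0103) − 1 = 9.4724%
Differential = 3.6013% − 9.4724% = -5.8712% → -5.87%.

-5.87%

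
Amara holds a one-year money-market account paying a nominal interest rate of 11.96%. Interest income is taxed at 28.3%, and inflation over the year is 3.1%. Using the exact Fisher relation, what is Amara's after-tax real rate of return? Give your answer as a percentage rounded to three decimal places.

5.311%

After-tax nominal return = 11.96% × (1 − 0.283) = 8.57532%.
1 + r = 1.0857532 / 1.03100 = 1.053107
After-tax real rate = 1.053107 − 1 → 5.311%.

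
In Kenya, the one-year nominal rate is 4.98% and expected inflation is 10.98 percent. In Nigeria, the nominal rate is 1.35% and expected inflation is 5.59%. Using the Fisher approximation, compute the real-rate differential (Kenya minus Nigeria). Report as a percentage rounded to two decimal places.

Kenya: 4.98% − 10.98% = -6.000%
Nigeria: 1.35% − 5.59% = -4.240%
Differential = -1.760% → -1.76%.

-1.76%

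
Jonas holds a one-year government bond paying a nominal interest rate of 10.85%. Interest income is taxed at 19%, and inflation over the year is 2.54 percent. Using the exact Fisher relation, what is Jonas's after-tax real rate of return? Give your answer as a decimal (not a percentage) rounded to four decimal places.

After-tax nominal return = 10.85% × (1 − 0.19) = 8.7885%.
1 + r = 1.087885 / 1.02540 = 1.060937
After-tax real rate = 1.060937 − 1 → 0.0609.

0.0609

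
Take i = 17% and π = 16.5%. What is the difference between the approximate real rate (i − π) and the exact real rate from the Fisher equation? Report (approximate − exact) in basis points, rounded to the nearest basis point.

Approximate: r ≈ 17.000% − 16.500% = 0.5000%
Exact: (1 + 0.1700)/(1 + 0.1650) − 1 = 0.4292%
Error = 0.5000% − 0.4292% = 0.0708% → 7 basis points.

7 basis points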